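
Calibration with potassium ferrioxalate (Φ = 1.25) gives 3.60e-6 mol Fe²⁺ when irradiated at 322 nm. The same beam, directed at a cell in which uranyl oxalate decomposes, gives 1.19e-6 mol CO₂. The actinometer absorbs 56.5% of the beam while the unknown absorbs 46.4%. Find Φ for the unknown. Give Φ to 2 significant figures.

Photons absorbed by the actinometer: 3.60e-6 / 1.25 = 2.880e-6 mol.
Incident flux: 2.880e-6 / 0.565 = 5.097e-6 einstein.
Absorbed by unknown: 0.464 × 5.097e-6 = 2.365e-6 mol.
Φ(unknown) = 1.19e-6 / 2.365e-6 = 0.50.

Φ = 0.50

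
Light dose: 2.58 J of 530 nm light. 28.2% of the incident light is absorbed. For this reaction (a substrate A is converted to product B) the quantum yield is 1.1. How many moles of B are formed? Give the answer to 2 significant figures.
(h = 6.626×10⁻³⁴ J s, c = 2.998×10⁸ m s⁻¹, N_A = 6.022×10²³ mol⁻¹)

Photon energy at 530 nm: hc/λ = (6.626×10⁻³⁴)(2.998×10⁸)/(530×10⁻⁹) = 3.748×10⁻¹⁹ J.
Photons incident: 2.58 / 3.748×10⁻¹⁹ = 6.884×10¹⁸, i.e. 6.884×10¹⁸/6.022×10²³ = 1.143×10⁻⁵ mol.
Photons absorbed: 0.282 × 1.143×10⁻⁵ = 3.223×10⁻⁶ mol.
Product: Φ × n_abs = 1.1 × 3.223×10⁻⁶ = 3.545×10⁻⁶ mol.

3.5×10⁻⁶ mol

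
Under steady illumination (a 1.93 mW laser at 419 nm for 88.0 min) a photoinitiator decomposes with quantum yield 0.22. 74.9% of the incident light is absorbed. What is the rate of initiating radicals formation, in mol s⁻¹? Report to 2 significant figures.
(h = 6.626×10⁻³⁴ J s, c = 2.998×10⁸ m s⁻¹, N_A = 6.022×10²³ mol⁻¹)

1.1×10⁻⁹ mol s⁻¹

Photon energy at 419 nm: hc/λ = (6.626×10⁻³⁴)(2.998×10⁸)/(419×10⁻⁹) = 4.741×10⁻¹⁹ J.
Energy delivered: (1.93 mW)(5280 s) = 10.19 J.
Photons incident: 10.19 / 4.741×10⁻¹⁹ = 2.149×10¹⁹, i.e. 2.149×10¹⁹/6.022×10²³ = 3.569×10⁻⁵ mol.
Photons absorbed: 0.749 × 3.569×10⁻⁵ = 2.673×10⁻⁵ mol.
Product formed: 0.22 × 2.673×10⁻⁵ = 5.881×10⁻⁶ mol.
Rate: 5.881×10⁻⁶ / 5280 s = 1.1×10⁻⁹ mol s⁻¹.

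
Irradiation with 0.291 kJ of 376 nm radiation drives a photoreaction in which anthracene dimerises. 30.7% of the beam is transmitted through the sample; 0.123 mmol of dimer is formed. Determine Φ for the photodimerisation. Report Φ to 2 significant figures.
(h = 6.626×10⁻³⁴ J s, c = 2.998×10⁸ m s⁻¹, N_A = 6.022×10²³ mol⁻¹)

Φ = 0.19

Product: 0.123 mmol = 1.23×10⁻⁴ mol.
Photon energy at 376 nm: hc/λ = (6.626×10⁻³⁴)(2.998×10⁸)/(376×10⁻⁹) = 5.283×10⁻¹⁹ J.
Incident energy: 0.291 kJ = 291 J.
Photons incident: 291 / 5.283×10⁻¹⁹ = 5.508×10²⁰, i.e. 5.508×10²⁰/6.022×10²³ = 9.146×10⁻⁴ mol.
Fraction absorbed: 1 − 30.7/100 = 0.6930.
Photons absorbed: 0.6930 × 9.146×10⁻⁴ = 6.338×10⁻⁴ mol.
Φ = 1.23×10⁻⁴ mol / 6.338×10⁻⁴ mol photons = 0.19.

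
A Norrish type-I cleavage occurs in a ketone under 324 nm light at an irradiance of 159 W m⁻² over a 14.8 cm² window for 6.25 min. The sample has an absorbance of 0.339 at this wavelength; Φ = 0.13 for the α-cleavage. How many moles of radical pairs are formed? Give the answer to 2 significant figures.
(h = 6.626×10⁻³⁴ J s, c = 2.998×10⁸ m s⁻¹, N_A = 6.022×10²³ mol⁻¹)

1.7×10⁻⁵ mol

Photon energy at 324 nm: hc/λ = (6.626×10⁻³⁴)(2.998×10⁸)/(324×10⁻⁹) = 6.131×10⁻¹⁹ J.
Energy delivered: (159 W m⁻²)(14.8×10⁻⁴ m²)(375 s) = 88.25 J.
Photons incident: 88.25 / 6.131×10⁻¹⁹ = 1.439×10²⁰, i.e. 1.439×10²⁰/6.022×10²³ = 2.390×10⁻⁴ mol.
Fraction absorbed: 1 − 10^(−0.339) = 0.5419.
Photons absorbed: 0.5419 × 2.390×10⁻⁴ = 1.295×10⁻⁴ mol.
Product: Φ × n_abs = 0.13 × 1.295×10⁻⁴ = 1.684×10⁻⁵ mol.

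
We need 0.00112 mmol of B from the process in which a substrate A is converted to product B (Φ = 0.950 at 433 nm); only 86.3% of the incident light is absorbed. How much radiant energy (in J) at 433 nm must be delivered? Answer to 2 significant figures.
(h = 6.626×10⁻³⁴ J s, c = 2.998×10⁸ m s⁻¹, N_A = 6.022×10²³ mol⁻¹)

Product: 0.00112 mmol = 1.12×10⁻⁶ mol.
Photons that must be absorbed: 1.12×10⁻⁶ / 0.950 = 1.179×10⁻⁶ mol.
Incident photons needed: 1.179×10⁻⁶ / 0.863 = 1.366×10⁻⁶ mol.
Photon energy: hc/λ = 4.588×10⁻¹⁹ J; per mole, 2.763×10⁵ J mol⁻¹.
Energy required: 1.366×10⁻⁶ × 2.763×10⁵ = 0.38 J.

0.38 J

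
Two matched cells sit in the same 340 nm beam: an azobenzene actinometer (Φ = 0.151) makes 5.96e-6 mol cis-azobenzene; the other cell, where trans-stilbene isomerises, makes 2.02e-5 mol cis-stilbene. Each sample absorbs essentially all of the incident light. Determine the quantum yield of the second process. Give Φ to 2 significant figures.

Φ = 0.51

Photons absorbed by the actinometer: 5.96e-6 / 0.151 = 3.947e-5 mol.
Φ(unknown) = 2.02e-5 / 3.947e-5 = 0.51.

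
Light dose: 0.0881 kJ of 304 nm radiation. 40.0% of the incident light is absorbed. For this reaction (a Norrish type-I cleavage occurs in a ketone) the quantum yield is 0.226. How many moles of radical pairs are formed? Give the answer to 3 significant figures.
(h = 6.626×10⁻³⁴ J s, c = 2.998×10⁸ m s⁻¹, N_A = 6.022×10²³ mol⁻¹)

2.02×10⁻⁵ mol

Photon energy at 304 nm: hc/λ = (6.626×10⁻³⁴)(2.998×10⁸)/(304×10⁻⁹) = 6.534×10⁻¹⁹ J.
Incident energy: 0.0881 kJ = 88.1 J.
Photons incident: 88.1 / 6.534×10⁻¹⁹ = 1.348×10²⁰, i.e. 1.348×10²⁰/6.022×10²³ = 2.238×10⁻⁴ mol.
Photons absorbed: 0.400 × 2.238×10⁻⁴ = 8.952×10⁻⁵ mol.
Product: Φ × n_abs = 0.226 × 8.952×10⁻⁵ = 2.023×10⁻⁵ mol.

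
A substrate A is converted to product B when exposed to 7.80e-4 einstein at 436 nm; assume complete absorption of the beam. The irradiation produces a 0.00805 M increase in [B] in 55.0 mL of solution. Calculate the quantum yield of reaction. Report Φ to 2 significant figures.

Φ = 0.57

Product: (0.00805 M)(0.055 L) = 4.428e-4 mol.
Φ = 4.428e-4 mol / 7.80e-4 mol photons = 0.57.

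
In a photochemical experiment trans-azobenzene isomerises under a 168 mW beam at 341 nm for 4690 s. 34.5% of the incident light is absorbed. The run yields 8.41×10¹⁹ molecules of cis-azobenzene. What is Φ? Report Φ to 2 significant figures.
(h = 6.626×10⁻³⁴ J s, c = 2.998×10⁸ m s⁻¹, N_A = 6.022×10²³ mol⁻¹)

Product: 8.41×10¹⁹ / 6.022×10²³ = 1.397×10⁻⁴ mol.
Photon energy at 341 nm: hc/λ = (6.626×10⁻³⁴)(2.998×10⁸)/(341×10⁻⁹) = 5.825×10⁻¹⁹ J.
Energy delivered: (168 mW)(4690 s) = 787.9 J.
Photons incident: 787.9 / 5.825×10⁻¹⁹ = 1.353×10²¹, i.e. 1.353×10²¹/6.022×10²³ = 0.002247 mol.
Photons absorbed: 0.345 × 0.002247 = 7.752×10⁻⁴ mol.
Φ = 1.397×10⁻⁴ mol / 7.752×10⁻⁴ mol photons = 0.18.

Φ = 0.18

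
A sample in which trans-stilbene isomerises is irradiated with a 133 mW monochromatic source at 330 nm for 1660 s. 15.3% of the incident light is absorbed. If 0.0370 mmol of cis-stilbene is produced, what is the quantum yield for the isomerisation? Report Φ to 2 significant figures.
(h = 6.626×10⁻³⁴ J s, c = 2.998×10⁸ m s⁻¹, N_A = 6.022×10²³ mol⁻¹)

Product: 0.0370 mmol = 3.70×10⁻⁵ mol.
Photon energy at 330 nm: hc/λ = (6.626×10⁻³⁴)(2.998×10⁸)/(330×10⁻⁹) = 6.020×10⁻¹⁹ J.
Energy delivered: (133 mW)(1660 s) = 220.8 J.
Photons incident: 220.8 / 6.020×10⁻¹⁹ = 3.668×10²⁰, i.e. 3.668×10²⁰/6.022×10²³ = 6.091×10⁻⁴ mol.
Photons absorbed: 0.153 × 6.091×10⁻⁴ = 9.319×10⁻⁵ mol.
Φ = 3.70×10⁻⁵ mol / 9.319×10⁻⁵ mol photons = 0.40.

Φ = 0.40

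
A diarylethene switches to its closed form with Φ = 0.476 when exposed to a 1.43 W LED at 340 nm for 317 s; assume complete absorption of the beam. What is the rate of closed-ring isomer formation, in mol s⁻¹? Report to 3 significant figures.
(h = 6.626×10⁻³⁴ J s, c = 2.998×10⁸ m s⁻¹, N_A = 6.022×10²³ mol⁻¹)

Photon energy at 340 nm: hc/λ = (6.626×10⁻³⁴)(2.998×10⁸)/(340×10⁻⁹) = 5.843×10⁻¹⁹ J.
Energy delivered: (1.43 W)(317 s) = 453.3 J.
Photons incident: 453.3 / 5.843×10⁻¹⁹ = 7.758×10²⁰, i.e. 7.758×10²⁰/6.022×10²³ = 0.001288 mol.
Product formed: 0.476 × 0.001288 = 6.131×10⁻⁴ mol.
Rate: 6.131×10⁻⁴ / 317 s = 1.93×10⁻⁶ mol s⁻¹.

1.93×10⁻⁶ mol s⁻¹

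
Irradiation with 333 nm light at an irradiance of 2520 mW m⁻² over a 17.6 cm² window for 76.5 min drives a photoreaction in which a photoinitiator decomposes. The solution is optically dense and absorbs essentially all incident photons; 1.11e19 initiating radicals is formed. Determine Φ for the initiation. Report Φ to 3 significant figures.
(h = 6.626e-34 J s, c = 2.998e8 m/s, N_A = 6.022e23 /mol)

Φ = 0.325

Product: 1.11e19 / 6.022e23 = 1.843e-5 mol.
Photon energy at 333 nm: hc/λ = (6.626e-34)(2.998e8)/(333e-9) = 5.965e-19 J.
Energy delivered: (2520 mW m⁻²)(17.6e-4 m²)(4590 s) = 20.36 J.
Photons incident: 20.36 / 5.965e-19 = 3.413e19, i.e. 3.413e19/6.022e23 = 5.668e-5 mol.
Φ = 1.843e-5 mol / 5.668e-5 mol photons = 0.325.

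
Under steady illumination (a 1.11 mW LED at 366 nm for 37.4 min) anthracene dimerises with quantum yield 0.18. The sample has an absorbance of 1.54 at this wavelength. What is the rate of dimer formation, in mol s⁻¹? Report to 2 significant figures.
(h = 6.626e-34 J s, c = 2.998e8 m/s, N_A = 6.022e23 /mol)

Photon energy at 366 nm: hc/λ = (6.626e-34)(2.998e8)/(366e-9) = 5.428e-19 J.
Energy delivered: (1.11 mW)(2244 s) = 2.491 J.
Photons incident: 2.491 / 5.428e-19 = 4.589e18, i.e. 4.589e18/6.022e23 = 7.620e-6 mol.
Fraction absorbed: 1 − 10^(−1.54) = 0.9712.
Photons absorbed: 0.9712 × 7.620e-6 = 7.401e-6 mol.
Product formed: 0.18 × 7.401e-6 = 1.332e-6 mol.
Rate: 1.332e-6 / 2244 s = 5.9e-10 mol s⁻¹.

5.9e-10 mol s⁻¹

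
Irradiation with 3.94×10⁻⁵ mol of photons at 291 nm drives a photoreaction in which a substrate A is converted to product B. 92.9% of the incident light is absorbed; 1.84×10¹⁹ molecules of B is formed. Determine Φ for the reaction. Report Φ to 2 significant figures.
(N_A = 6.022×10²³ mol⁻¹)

Product: 1.84×10¹⁹ / 6.022×10²³ = 3.055×10⁻⁵ mol.
Photons absorbed: 0.929 × 3.94×10⁻⁵ = 3.660×10⁻⁵ mol.
Φ = 3.055×10⁻⁵ mol / 3.660×10⁻⁵ mol photons = 0.83.

Φ = 0.83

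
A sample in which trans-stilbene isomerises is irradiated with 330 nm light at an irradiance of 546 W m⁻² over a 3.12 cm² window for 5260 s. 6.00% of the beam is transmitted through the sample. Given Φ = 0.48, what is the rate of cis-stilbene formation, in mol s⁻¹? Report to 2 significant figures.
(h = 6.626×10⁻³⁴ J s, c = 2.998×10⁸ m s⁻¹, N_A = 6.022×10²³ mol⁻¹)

Photon energy at 330 nm: hc/λ = (6.626×10⁻³⁴)(2.998×10⁸)/(330×10⁻⁹) = 6.020×10⁻¹⁹ J.
Energy delivered: (546 W m⁻²)(3.12×10⁻⁴ m²)(5260 s) = 896.1 J.
Photons incident: 896.1 / 6.020×10⁻¹⁹ = 1.489×10²¹, i.e. 1.489×10²¹/6.022×10²³ = 0.002473 mol.
Fraction absorbed: 1 − 6.00/100 = 0.9400.
Photons absorbed: 0.9400 × 0.002473 = 0.002325 mol.
Product formed: 0.48 × 0.002325 = 0.001116 mol.
Rate: 0.001116 / 5260 s = 2.1×10⁻⁷ mol s⁻¹.

2.1×10⁻⁷ mol s⁻¹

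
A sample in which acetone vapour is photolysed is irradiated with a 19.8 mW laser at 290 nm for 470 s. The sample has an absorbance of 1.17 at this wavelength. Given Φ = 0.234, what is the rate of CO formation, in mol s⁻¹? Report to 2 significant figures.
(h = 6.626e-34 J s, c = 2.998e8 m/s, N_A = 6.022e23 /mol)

Photon energy at 290 nm: hc/λ = (6.626e-34)(2.998e8)/(290e-9) = 6.850e-19 J.
Energy delivered: (19.8 mW)(470 s) = 9.306 J.
Photons incident: 9.306 / 6.850e-19 = 1.359e19, i.e. 1.359e19/6.022e23 = 2.257e-5 mol.
Fraction absorbed: 1 − 10^(−1.17) = 0.9324.
Photons absorbed: 0.9324 × 2.257e-5 = 2.104e-5 mol.
Product formed: 0.234 × 2.104e-5 = 4.923e-6 mol.
Rate: 4.923e-6 / 470 s = 1.0e-8 mol s⁻¹.

1.0e-8 mol s⁻¹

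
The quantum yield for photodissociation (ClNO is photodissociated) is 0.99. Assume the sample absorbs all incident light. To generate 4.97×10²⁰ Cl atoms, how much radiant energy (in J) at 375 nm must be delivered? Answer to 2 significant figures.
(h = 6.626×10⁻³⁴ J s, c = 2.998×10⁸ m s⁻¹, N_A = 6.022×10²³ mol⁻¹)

Product: 4.97×10²⁰ / 6.022×10²³ = 8.253×10⁻⁴ mol.
Photons that must be absorbed: 8.253×10⁻⁴ / 0.99 = 8.336×10⁻⁴ mol.
Photon energy: hc/λ = 5.297×10⁻¹⁹ J; per mole, 3.190×10⁵ J mol⁻¹.
Energy required: 8.336×10⁻⁴ × 3.190×10⁵ = 270 J.

270 J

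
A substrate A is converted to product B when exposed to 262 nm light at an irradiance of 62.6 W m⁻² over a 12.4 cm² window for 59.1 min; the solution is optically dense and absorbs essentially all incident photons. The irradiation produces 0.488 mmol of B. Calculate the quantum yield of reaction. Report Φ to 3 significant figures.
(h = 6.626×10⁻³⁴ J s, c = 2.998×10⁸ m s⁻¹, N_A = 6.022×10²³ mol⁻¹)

Product: 0.488 mmol = 4.88×10⁻⁴ mol.
Photon energy at 262 nm: hc/λ = (6.626×10⁻³⁴)(2.998×10⁸)/(262×10⁻⁹) = 7.582×10⁻¹⁹ J.
Energy delivered: (62.6 W m⁻²)(12.4×10⁻⁴ m²)(3546 s) = 275.3 J.
Photons incident: 275.3 / 7.582×10⁻¹⁹ = 3.631×10²⁰, i.e. 3.631×10²⁰/6.022×10²³ = 6.030×10⁻⁴ mol.
Φ = 4.88×10⁻⁴ mol / 6.030×10⁻⁴ mol photons = 0.809.

Φ = 0.809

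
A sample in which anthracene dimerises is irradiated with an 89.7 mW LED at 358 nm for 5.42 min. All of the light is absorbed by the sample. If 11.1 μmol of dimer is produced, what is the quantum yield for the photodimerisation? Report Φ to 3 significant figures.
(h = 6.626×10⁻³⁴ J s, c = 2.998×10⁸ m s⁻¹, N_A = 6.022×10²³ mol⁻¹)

Φ = 0.127

Product: 11.1 μmol = 1.11×10⁻⁵ mol.
Photon energy at 358 nm: hc/λ = (6.626×10⁻³⁴)(2.998×10⁸)/(358×10⁻⁹) = 5.549×10⁻¹⁹ J.
Energy delivered: (89.7 mW)(325.2 s) = 29.17 J.
Photons incident: 29.17 / 5.549×10⁻¹⁹ = 5.257×10¹⁹, i.e. 5.257×10¹⁹/6.022×10²³ = 8.730×10⁻⁵ mol.
Φ = 1.11×10⁻⁵ mol / 8.730×10⁻⁵ mol photons = 0.127.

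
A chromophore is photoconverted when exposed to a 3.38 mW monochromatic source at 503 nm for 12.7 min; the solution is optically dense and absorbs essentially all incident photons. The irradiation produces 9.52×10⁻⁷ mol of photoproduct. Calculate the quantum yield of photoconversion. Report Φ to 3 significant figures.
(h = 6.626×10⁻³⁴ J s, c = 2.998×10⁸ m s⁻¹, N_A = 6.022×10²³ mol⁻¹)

Photon energy at 503 nm: hc/λ = (6.626×10⁻³⁴)(2.998×10⁸)/(503×10⁻⁹) = 3.949×10⁻¹⁹ J.
Energy delivered: (3.38 mW)(762 s) = 2.576 J.
Photons incident: 2.576 / 3.949×10⁻¹⁹ = 6.523×10¹⁸, i.e. 6.523×10¹⁸/6.022×10²³ = 1.083×10⁻⁵ mol.
Φ = 9.52×10⁻⁷ mol / 1.083×10⁻⁵ mol photons = 0.0879.

Φ = 0.0879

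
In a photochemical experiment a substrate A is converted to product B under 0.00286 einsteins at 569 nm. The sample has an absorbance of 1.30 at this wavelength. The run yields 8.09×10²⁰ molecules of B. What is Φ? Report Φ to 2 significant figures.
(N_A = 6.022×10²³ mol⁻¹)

Φ = 0.49

Product: 8.09×10²⁰ / 6.022×10²³ = 0.001343 mol.
Fraction absorbed: 1 − 10^(−1.30) = 0.9499.
Photons absorbed: 0.9499 × 0.00286 = 0.002717 mol.
Φ = 0.001343 mol / 0.002717 mol photons = 0.49.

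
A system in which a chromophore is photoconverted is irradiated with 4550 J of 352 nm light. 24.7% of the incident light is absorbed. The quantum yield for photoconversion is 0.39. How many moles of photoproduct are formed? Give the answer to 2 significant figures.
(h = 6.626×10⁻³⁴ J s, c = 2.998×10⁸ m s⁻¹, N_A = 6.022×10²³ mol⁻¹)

Photon energy at 352 nm: hc/λ = (6.626×10⁻³⁴)(2.998×10⁸)/(352×10⁻⁹) = 5.643×10⁻¹⁹ J.
Photons incident: 4550 / 5.643×10⁻¹⁹ = 8.063×10²¹, i.e. 8.063×10²¹/6.022×10²³ = 0.01339 mol.
Photons absorbed: 0.247 × 0.01339 = 0.003307 mol.
Product: Φ × n_abs = 0.39 × 0.003307 = 0.001290 mol.

0.0013 mol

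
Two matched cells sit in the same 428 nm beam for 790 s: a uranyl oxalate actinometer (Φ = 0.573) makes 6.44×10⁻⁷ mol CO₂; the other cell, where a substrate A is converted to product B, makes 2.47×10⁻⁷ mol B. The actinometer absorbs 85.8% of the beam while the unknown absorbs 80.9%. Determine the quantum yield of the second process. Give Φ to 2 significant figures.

Φ = 0.23

Photons absorbed by the actinometer: 6.44×10⁻⁷ / 0.573 = 1.124×10⁻⁶ mol.
Incident flux: 1.124×10⁻⁶ / 0.858 = 1.310×10⁻⁶ einstein.
Absorbed by unknown: 0.809 × 1.310×10⁻⁶ = 1.060×10⁻⁶ mol.
Φ(unknown) = 2.47×10⁻⁷ / 1.060×10⁻⁶ = 0.23.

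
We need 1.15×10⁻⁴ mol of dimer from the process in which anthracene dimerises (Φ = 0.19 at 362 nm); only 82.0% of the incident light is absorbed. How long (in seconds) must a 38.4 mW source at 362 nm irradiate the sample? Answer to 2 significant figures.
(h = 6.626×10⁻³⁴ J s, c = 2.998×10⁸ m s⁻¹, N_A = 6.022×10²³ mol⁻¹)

Photons that must be absorbed: 1.15×10⁻⁴ / 0.19 = 6.053×10⁻⁴ mol.
Incident photons needed: 6.053×10⁻⁴ / 0.820 = 7.382×10⁻⁴ mol.
Photon energy: hc/λ = 5.487×10⁻¹⁹ J; per mole, 3.304×10⁵ J mol⁻¹.
Energy required: 7.382×10⁻⁴ × 3.304×10⁵ = 243.9 J.
Time: 243.9 J / 0.0384 W = 6400 s.

t ≈ 6400 s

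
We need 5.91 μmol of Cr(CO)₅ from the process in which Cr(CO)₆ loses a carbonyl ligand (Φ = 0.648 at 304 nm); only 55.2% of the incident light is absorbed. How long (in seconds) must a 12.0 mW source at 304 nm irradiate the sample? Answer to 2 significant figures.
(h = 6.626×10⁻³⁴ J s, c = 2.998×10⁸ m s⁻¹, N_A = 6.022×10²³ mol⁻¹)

t ≈ 540 s

Product: 5.91 μmol = 5.91×10⁻⁶ mol.
Photons that must be absorbed: 5.91×10⁻⁶ / 0.648 = 9.120×10⁻⁶ mol.
Incident photons needed: 9.120×10⁻⁶ / 0.552 = 1.652×10⁻⁵ mol.
Photon energy: hc/λ = 6.534×10⁻¹⁹ J; per mole, 3.935×10⁵ J mol⁻¹.
Energy required: 1.652×10⁻⁵ × 3.935×10⁵ = 6.501 J.
Time: 6.501 J / 0.012 W = 540 s.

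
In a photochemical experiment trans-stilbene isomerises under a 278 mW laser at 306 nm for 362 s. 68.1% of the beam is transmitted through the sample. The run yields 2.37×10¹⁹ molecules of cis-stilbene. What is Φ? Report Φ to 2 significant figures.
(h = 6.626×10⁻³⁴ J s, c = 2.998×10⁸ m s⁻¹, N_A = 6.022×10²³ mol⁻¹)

Φ = 0.48

Product: 2.37×10¹⁹ / 6.022×10²³ = 3.936×10⁻⁵ mol.
Photon energy at 306 nm: hc/λ = (6.626×10⁻³⁴)(2.998×10⁸)/(306×10⁻⁹) = 6.492×10⁻¹⁹ J.
Energy delivered: (278 mW)(362 s) = 100.6 J.
Photons incident: 100.6 / 6.492×10⁻¹⁹ = 1.550×10²⁰, i.e. 1.550×10²⁰/6.022×10²³ = 2.574×10⁻⁴ mol.
Fraction absorbed: 1 − 68.1/100 = 0.3190.
Photons absorbed: 0.3190 × 2.574×10⁻⁴ = 8.211×10⁻⁵ mol.
Φ = 3.936×10⁻⁵ mol / 8.211×10⁻⁵ mol photons = 0.48.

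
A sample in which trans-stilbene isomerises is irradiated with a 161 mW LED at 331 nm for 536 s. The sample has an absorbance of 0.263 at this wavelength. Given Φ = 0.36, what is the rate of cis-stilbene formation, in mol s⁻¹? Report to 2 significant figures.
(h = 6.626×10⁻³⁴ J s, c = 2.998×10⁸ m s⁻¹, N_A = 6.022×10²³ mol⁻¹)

7.3×10⁻⁸ mol s⁻¹

Photon energy at 331 nm: hc/λ = (6.626×10⁻³⁴)(2.998×10⁸)/(331×10⁻⁹) = 6.001×10⁻¹⁹ J.
Energy delivered: (161 mW)(536 s) = 86.30 J.
Photons incident: 86.30 / 6.001×10⁻¹⁹ = 1.438×10²⁰, i.e. 1.438×10²⁰/6.022×10²³ = 2.388×10⁻⁴ mol.
Fraction absorbed: 1 − 10^(−0.263) = 0.4542.
Photons absorbed: 0.4542 × 2.388×10⁻⁴ = 1.085×10⁻⁴ mol.
Product formed: 0.36 × 1.085×10⁻⁴ = 3.906×10⁻⁵ mol.
Rate: 3.906×10⁻⁵ / 536 s = 7.3×10⁻⁸ mol s⁻¹.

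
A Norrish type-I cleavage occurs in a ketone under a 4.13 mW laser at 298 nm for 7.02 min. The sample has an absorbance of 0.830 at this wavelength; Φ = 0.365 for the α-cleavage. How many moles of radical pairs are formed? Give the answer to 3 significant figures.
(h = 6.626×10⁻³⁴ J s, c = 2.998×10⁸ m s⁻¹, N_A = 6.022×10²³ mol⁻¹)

Photon energy at 298 nm: hc/λ = (6.626×10⁻³⁴)(2.998×10⁸)/(298×10⁻⁹) = 6.666×10⁻¹⁹ J.
Energy delivered: (4.13 mW)(421.2 s) = 1.740 J.
Photons incident: 1.740 / 6.666×10⁻¹⁹ = 2.610×10¹⁸, i.e. 2.610×10¹⁸/6.022×10²³ = 4.334×10⁻⁶ mol.
Fraction absorbed: 1 − 10^(−0.830) = 0.8521.
Photons absorbed: 0.8521 × 4.334×10⁻⁶ = 3.693×10⁻⁶ mol.
Product: Φ × n_abs = 0.365 × 3.693×10⁻⁶ = 1.348×10⁻⁶ mol.

1.35×10⁻⁶ mol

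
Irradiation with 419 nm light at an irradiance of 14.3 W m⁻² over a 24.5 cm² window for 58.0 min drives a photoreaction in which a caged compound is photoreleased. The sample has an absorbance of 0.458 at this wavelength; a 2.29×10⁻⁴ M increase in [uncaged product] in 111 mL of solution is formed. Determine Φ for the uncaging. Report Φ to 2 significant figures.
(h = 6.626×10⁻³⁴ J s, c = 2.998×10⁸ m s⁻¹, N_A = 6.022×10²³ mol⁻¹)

Φ = 0.091

Product: (2.29×10⁻⁴ M)(0.111 L) = 2.542×10⁻⁵ mol.
Photon energy at 419 nm: hc/λ = (6.626×10⁻³⁴)(2.998×10⁸)/(419×10⁻⁹) = 4.741×10⁻¹⁹ J.
Energy delivered: (14.3 W m⁻²)(24.5×10⁻⁴ m²)(3480 s) = 121.9 J.
Photons incident: 121.9 / 4.741×10⁻¹⁹ = 2.571×10²⁰, i.e. 2.571×10²⁰/6.022×10²³ = 4.269×10⁻⁴ mol.
Fraction absorbed: 1 − 10^(−0.458) = 0.6517.
Photons absorbed: 0.6517 × 4.269×10⁻⁴ = 2.782×10⁻⁴ mol.
Φ = 2.542×10⁻⁵ mol / 2.782×10⁻⁴ mol photons = 0.091.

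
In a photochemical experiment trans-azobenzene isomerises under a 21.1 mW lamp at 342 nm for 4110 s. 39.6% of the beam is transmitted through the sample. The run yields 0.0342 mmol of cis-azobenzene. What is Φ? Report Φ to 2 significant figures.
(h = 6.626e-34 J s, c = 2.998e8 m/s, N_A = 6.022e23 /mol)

Product: 0.0342 mmol = 3.42e-5 mol.
Photon energy at 342 nm: hc/λ = (6.626e-34)(2.998e8)/(342e-9) = 5.808e-19 J.
Energy delivered: (21.1 mW)(4110 s) = 86.72 J.
Photons incident: 86.72 / 5.808e-19 = 1.493e20, i.e. 1.493e20/6.022e23 = 2.479e-4 mol.
Fraction absorbed: 1 − 39.6/100 = 0.6040.
Photons absorbed: 0.6040 × 2.479e-4 = 1.497e-4 mol.
Φ = 3.42e-5 mol / 1.497e-4 mol photons = 0.23.

Φ = 0.23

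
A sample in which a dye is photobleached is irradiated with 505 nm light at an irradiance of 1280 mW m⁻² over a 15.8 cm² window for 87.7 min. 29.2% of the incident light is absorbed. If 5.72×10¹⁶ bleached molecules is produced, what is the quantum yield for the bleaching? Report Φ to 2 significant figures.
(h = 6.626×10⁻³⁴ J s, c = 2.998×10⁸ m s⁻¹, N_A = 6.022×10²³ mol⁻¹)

Product: 5.72×10¹⁶ / 6.022×10²³ = 9.499×10⁻⁸ mol.
Photon energy at 505 nm: hc/λ = (6.626×10⁻³⁴)(2.998×10⁸)/(505×10⁻⁹) = 3.934×10⁻¹⁹ J.
Energy delivered: (1280 mW m⁻²)(15.8×10⁻⁴ m²)(5262 s) = 10.64 J.
Photons incident: 10.64 / 3.934×10⁻¹⁹ = 2.705×10¹⁹, i.e. 2.705×10¹⁹/6.022×10²³ = 4.492×10⁻⁵ mol.
Photons absorbed: 0.292 × 4.492×10⁻⁵ = 1.312×10⁻⁵ mol.
Φ = 9.499×10⁻⁸ mol / 1.312×10⁻⁵ mol photons = 0.0072.

Φ = 0.0072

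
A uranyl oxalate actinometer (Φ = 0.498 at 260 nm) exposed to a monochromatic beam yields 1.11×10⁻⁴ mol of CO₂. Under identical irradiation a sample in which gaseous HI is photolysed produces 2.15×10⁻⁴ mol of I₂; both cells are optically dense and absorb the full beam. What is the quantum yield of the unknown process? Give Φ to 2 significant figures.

Φ = 0.96

Photons absorbed by the actinometer: 1.11×10⁻⁴ / 0.498 = 2.229×10⁻⁴ mol.
Φ(unknown) = 2.15×10⁻⁴ / 2.229×10⁻⁴ = 0.96.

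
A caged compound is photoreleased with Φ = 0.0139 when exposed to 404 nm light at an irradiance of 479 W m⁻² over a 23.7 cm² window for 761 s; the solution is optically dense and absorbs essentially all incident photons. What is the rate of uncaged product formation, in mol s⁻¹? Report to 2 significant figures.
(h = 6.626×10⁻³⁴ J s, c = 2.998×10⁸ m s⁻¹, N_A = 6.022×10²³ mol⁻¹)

5.3×10⁻⁸ mol s⁻¹

Photon energy at 404 nm: hc/λ = (6.626×10⁻³⁴)(2.998×10⁸)/(404×10⁻⁹) = 4.917×10⁻¹⁹ J.
Energy delivered: (479 W m⁻²)(23.7×10⁻⁴ m²)(761 s) = 863.9 J.
Photons incident: 863.9 / 4.917×10⁻¹⁹ = 1.757×10²¹, i.e. 1.757×10²¹/6.022×10²³ = 0.002918 mol.
Product formed: 0.0139 × 0.002918 = 4.056×10⁻⁵ mol.
Rate: 4.056×10⁻⁵ / 761 s = 5.3×10⁻⁸ mol s⁻¹.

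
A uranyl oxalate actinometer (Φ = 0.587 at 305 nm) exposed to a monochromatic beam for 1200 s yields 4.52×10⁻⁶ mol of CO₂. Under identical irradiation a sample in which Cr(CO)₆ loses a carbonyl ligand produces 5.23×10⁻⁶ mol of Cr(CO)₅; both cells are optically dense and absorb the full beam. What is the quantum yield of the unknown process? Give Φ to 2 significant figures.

Φ = 0.68

Photons absorbed by the actinometer: 4.52×10⁻⁶ / 0.587 = 7.700×10⁻⁶ mol.
Φ(unknown) = 5.23×10⁻⁶ / 7.700×10⁻⁶ = 0.68.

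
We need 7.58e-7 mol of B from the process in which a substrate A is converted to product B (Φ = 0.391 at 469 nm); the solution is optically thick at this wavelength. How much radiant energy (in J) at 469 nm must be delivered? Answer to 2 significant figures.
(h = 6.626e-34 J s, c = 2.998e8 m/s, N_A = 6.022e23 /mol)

0.49 J

Photons that must be absorbed: 7.58e-7 / 0.391 = 1.939e-6 mol.
Photon energy: hc/λ = 4.236e-19 J; per mole, 2.551e5 J mol⁻¹.
Energy required: 1.939e-6 × 2.551e5 = 0.49 J.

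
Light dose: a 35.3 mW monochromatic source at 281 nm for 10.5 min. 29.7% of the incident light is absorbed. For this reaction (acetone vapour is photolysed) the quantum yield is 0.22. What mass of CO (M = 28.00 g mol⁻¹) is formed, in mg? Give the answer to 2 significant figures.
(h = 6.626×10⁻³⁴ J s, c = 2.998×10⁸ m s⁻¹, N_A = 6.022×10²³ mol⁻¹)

Photon energy at 281 nm: hc/λ = (6.626×10⁻³⁴)(2.998×10⁸)/(281×10⁻⁹) = 7.069×10⁻¹⁹ J.
Energy delivered: (35.3 mW)(630 s) = 22.24 J.
Photons incident: 22.24 / 7.069×10⁻¹⁹ = 3.146×10¹⁹, i.e. 3.146×10¹⁹/6.022×10²³ = 5.224×10⁻⁵ mol.
Photons absorbed: 0.297 × 5.224×10⁻⁵ = 1.552×10⁻⁵ mol.
Product: Φ × n_abs = 0.22 × 1.552×10⁻⁵ = 3.414×10⁻⁶ mol.
Mass: 3.414×10⁻⁶ × 28.00 = 9.559×10⁻⁵ g = 0.096 mg.

0.096 mg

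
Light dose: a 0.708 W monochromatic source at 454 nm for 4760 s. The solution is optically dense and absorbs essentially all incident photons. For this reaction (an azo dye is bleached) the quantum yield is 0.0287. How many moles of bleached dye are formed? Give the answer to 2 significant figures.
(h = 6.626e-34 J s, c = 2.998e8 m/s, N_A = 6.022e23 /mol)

3.7e-4 mol

Photon energy at 454 nm: hc/λ = (6.626e-34)(2.998e8)/(454e-9) = 4.375e-19 J.
Energy delivered: (0.708 W)(4760 s) = 3370 J.
Photons incident: 3370 / 4.375e-19 = 7.703e21, i.e. 7.703e21/6.022e23 = 0.01279 mol.
Product: Φ × n_abs = 0.0287 × 0.01279 = 3.671e-4 mol.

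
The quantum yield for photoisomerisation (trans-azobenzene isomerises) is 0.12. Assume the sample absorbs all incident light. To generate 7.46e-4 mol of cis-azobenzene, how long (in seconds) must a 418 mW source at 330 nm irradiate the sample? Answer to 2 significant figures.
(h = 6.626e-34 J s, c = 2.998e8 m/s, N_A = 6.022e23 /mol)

Photons that must be absorbed: 7.46e-4 / 0.12 = 0.006217 mol.
Photon energy: hc/λ = 6.020e-19 J; per mole, 3.625e5 J mol⁻¹.
Energy required: 0.006217 × 3.625e5 = 2254 J.
Time: 2254 J / 0.418 W = 5400 s.

t ≈ 5400 s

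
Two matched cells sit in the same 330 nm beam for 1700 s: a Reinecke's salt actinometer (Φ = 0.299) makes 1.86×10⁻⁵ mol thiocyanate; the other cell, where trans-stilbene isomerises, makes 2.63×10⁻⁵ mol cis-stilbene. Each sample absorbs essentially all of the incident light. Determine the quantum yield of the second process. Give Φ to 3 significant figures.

Photons absorbed by the actinometer: 1.86×10⁻⁵ / 0.299 = 6.221×10⁻⁵ mol.
Φ(unknown) = 2.63×10⁻⁵ / 6.221×10⁻⁵ = 0.423.

Φ = 0.423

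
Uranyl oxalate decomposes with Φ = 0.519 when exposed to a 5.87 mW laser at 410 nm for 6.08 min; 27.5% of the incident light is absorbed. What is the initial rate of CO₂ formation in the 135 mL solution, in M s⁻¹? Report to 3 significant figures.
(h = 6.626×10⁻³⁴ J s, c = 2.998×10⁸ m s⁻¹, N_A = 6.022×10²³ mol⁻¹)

Photon energy at 410 nm: hc/λ = (6.626×10⁻³⁴)(2.998×10⁸)/(410×10⁻⁹) = 4.845×10⁻¹⁹ J.
Energy delivered: (5.87 mW)(364.8 s) = 2.141 J.
Photons incident: 2.141 / 4.845×10⁻¹⁹ = 4.419×10¹⁸, i.e. 4.419×10¹⁸/6.022×10²³ = 7.338×10⁻⁶ mol.
Photons absorbed: 0.275 × 7.338×10⁻⁶ = 2.018×10⁻⁶ mol.
Product formed: 0.519 × 2.018×10⁻⁶ = 1.047×10⁻⁶ mol.
Rate: 1.047×10⁻⁶ mol / (364.8 s × 0.135 L) = 2.13×10⁻⁸ M s⁻¹.

2.13×10⁻⁸ M s⁻¹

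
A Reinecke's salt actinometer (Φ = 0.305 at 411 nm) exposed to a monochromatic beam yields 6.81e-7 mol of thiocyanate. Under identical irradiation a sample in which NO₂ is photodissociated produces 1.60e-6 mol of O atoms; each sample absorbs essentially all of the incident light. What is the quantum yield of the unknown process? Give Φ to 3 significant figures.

Φ = 0.717

Photons absorbed by the actinometer: 6.81e-7 / 0.305 = 2.233e-6 mol.
Φ(unknown) = 1.60e-6 / 2.233e-6 = 0.717.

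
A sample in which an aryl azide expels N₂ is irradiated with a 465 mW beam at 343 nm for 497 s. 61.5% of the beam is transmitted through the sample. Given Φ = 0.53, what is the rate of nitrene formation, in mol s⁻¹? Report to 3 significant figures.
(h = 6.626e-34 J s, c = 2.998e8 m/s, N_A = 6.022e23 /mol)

2.72e-7 mol s⁻¹

Photon energy at 343 nm: hc/λ = (6.626e-34)(2.998e8)/(343e-9) = 5.791e-19 J.
Energy delivered: (465 mW)(497 s) = 231.1 J.
Photons incident: 231.1 / 5.791e-19 = 3.991e20, i.e. 3.991e20/6.022e23 = 6.627e-4 mol.
Fraction absorbed: 1 − 61.5/100 = 0.3850.
Photons absorbed: 0.3850 × 6.627e-4 = 2.551e-4 mol.
Product formed: 0.53 × 2.551e-4 = 1.352e-4 mol.
Rate: 1.352e-4 / 497 s = 2.72e-7 mol s⁻¹.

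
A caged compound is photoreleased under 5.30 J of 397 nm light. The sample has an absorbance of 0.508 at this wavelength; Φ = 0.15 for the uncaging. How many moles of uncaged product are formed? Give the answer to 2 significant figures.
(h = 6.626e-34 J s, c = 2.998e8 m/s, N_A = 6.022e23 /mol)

1.8e-6 mol

Photon energy at 397 nm: hc/λ = (6.626e-34)(2.998e8)/(397e-9) = 5.004e-19 J.
Photons incident: 5.30 / 5.004e-19 = 1.059e19, i.e. 1.059e19/6.022e23 = 1.759e-5 mol.
Fraction absorbed: 1 − 10^(−0.508) = 0.6895.
Photons absorbed: 0.6895 × 1.759e-5 = 1.213e-5 mol.
Product: Φ × n_abs = 0.15 × 1.213e-5 = 1.820e-6 mol.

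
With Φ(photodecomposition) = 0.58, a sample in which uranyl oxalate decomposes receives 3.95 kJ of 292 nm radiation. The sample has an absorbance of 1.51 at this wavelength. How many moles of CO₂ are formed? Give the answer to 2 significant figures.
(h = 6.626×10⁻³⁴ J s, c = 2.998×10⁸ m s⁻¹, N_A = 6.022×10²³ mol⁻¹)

Photon energy at 292 nm: hc/λ = (6.626×10⁻³⁴)(2.998×10⁸)/(292×10⁻⁹) = 6.803×10⁻¹⁹ J.
Incident energy: 3.95 kJ = 3950 J.
Photons incident: 3950 / 6.803×10⁻¹⁹ = 5.806×10²¹, i.e. 5.806×10²¹/6.022×10²³ = 0.009641 mol.
Fraction absorbed: 1 − 10^(−1.51) = 0.9691.
Photons absorbed: 0.9691 × 0.009641 = 0.009343 mol.
Product: Φ × n_abs = 0.58 × 0.009343 = 0.005419 mol.

0.0054 mol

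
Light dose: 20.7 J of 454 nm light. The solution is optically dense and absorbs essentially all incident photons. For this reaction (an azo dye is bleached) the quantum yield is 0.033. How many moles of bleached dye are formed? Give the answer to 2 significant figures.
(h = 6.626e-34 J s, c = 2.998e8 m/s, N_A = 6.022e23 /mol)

Photon energy at 454 nm: hc/λ = (6.626e-34)(2.998e8)/(454e-9) = 4.375e-19 J.
Photons incident: 20.7 / 4.375e-19 = 4.731e19, i.e. 4.731e19/6.022e23 = 7.856e-5 mol.
Product: Φ × n_abs = 0.033 × 7.856e-5 = 2.592e-6 mol.

2.6e-6 mol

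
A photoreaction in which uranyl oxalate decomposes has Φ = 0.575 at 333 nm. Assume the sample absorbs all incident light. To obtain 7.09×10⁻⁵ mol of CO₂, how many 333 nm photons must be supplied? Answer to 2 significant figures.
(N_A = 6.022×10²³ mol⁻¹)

Photons that must be absorbed: 7.09×10⁻⁵ / 0.575 = 1.233×10⁻⁴ mol.
Photon count: 1.233×10⁻⁴ × 6.022×10²³ = 7.4×10¹⁹.

7.4×10¹⁹ photons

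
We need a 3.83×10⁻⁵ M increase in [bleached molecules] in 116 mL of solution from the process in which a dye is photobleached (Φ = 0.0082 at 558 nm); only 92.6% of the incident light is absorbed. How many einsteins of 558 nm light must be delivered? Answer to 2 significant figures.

Product: (3.83×10⁻⁵ M)(0.116 L) = 4.443×10⁻⁶ mol.
Photons that must be absorbed: 4.443×10⁻⁶ / 0.0082 = 5.418×10⁻⁴ mol.
Incident photons needed: 5.418×10⁻⁴ / 0.926 = 5.851×10⁻⁴ mol.

5.9×10⁻⁴ einstein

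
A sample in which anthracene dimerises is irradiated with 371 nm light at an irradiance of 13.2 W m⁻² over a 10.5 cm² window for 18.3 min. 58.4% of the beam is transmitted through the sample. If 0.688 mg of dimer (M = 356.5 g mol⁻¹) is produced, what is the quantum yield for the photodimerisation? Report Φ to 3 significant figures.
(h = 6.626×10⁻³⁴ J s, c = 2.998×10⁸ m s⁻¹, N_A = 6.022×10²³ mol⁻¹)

Φ = 0.0983

Product: 0.688 mg / 356.5 g mol⁻¹ = 1.930×10⁻⁶ mol.
Photon energy at 371 nm: hc/λ = (6.626×10⁻³⁴)(2.998×10⁸)/(371×10⁻⁹) = 5.354×10⁻¹⁹ J.
Energy delivered: (13.2 W m⁻²)(10.5×10⁻⁴ m²)(1098 s) = 15.22 J.
Photons incident: 15.22 / 5.354×10⁻¹⁹ = 2.843×10¹⁹, i.e. 2.843×10¹⁹/6.022×10²³ = 4.721×10⁻⁵ mol.
Fraction absorbed: 1 − 58.4/100 = 0.4160.
Photons absorbed: 0.4160 × 4.721×10⁻⁵ = 1.964×10⁻⁵ mol.
Φ = 1.930×10⁻⁶ mol / 1.964×10⁻⁵ mol photons = 0.0983.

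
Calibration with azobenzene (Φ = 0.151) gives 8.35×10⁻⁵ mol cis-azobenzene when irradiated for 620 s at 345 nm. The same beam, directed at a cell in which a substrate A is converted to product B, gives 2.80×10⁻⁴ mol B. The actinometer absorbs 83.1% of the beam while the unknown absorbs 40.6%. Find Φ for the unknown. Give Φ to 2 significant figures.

Φ = 1.0

Photons absorbed by the actinometer: 8.35×10⁻⁵ / 0.151 = 5.530×10⁻⁴ mol.
Incident flux: 5.530×10⁻⁴ / 0.831 = 6.655×10⁻⁴ einstein.
Absorbed by unknown: 0.406 × 6.655×10⁻⁴ = 2.702×10⁻⁴ mol.
Φ(unknown) = 2.80×10⁻⁴ / 2.702×10⁻⁴ = 1.0.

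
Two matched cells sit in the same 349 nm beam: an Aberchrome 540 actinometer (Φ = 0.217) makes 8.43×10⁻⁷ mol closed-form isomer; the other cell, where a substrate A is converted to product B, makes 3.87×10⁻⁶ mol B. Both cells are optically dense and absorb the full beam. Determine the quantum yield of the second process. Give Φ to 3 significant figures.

Photons absorbed by the actinometer: 8.43×10⁻⁷ / 0.217 = 3.885×10⁻⁶ mol.
Φ(unknown) = 3.87×10⁻⁶ / 3.885×10⁻⁶ = 0.996.

Φ = 0.996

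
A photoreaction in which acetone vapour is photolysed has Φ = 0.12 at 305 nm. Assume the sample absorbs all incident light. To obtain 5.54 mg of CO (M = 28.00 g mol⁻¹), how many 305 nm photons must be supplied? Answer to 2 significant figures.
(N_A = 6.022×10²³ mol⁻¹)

9.9×10²⁰ photons

Product: 5.54 mg / 28.00 g mol⁻¹ = 1.979×10⁻⁴ mol.
Photons that must be absorbed: 1.979×10⁻⁴ / 0.12 = 0.001649 mol.
Photon count: 0.001649 × 6.022×10²³ = 9.9×10²⁰.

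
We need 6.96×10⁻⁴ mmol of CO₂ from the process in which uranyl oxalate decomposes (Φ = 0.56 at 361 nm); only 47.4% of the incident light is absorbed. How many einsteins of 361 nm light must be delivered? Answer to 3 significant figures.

2.62×10⁻⁶ einstein

Product: 6.96×10⁻⁴ mmol = 6.96×10⁻⁷ mol.
Photons that must be absorbed: 6.96×10⁻⁷ / 0.56 = 1.243×10⁻⁶ mol.
Incident photons needed: 1.243×10⁻⁶ / 0.474 = 2.622×10⁻⁶ mol.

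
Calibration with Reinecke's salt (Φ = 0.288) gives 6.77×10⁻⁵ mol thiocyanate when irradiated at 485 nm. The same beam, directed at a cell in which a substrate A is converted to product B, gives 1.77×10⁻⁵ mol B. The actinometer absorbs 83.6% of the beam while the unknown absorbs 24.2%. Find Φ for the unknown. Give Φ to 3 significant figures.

Φ = 0.260

Photons absorbed by the actinometer: 6.77×10⁻⁵ / 0.288 = 2.351×10⁻⁴ mol.
Incident flux: 2.351×10⁻⁴ / 0.836 = 2.812×10⁻⁴ einstein.
Absorbed by unknown: 0.242 × 2.812×10⁻⁴ = 6.805×10⁻⁵ mol.
Φ(unknown) = 1.77×10⁻⁵ / 6.805×10⁻⁵ = 0.260.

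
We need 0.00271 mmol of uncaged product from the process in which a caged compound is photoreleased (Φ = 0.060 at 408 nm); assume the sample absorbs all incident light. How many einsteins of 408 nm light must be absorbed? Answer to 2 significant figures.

Product: 0.00271 mmol = 2.71e-6 mol.
Photons that must be absorbed: 2.71e-6 / 0.060 = 4.517e-5 mol.

4.5e-5 einstein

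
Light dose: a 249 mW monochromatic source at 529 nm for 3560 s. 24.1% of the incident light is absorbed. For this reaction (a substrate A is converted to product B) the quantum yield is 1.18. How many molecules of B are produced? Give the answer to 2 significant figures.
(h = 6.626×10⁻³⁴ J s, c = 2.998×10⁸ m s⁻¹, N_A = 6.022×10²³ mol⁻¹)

6.7×10²⁰ molecules

Photon energy at 529 nm: hc/λ = (6.626×10⁻³⁴)(2.998×10⁸)/(529×10⁻⁹) = 3.755×10⁻¹⁹ J.
Energy delivered: (249 mW)(3560 s) = 886.4 J.
Photons incident: 886.4 / 3.755×10⁻¹⁹ = 2.361×10²¹, i.e. 2.361×10²¹/6.022×10²³ = 0.003921 mol.
Photons absorbed: 0.241 × 0.003921 = 9.450×10⁻⁴ mol.
Product: Φ × n_abs = 1.18 × 9.450×10⁻⁴ = 0.001115 mol.
As a count: 0.001115 × 6.022×10²³ = 6.7×10²⁰.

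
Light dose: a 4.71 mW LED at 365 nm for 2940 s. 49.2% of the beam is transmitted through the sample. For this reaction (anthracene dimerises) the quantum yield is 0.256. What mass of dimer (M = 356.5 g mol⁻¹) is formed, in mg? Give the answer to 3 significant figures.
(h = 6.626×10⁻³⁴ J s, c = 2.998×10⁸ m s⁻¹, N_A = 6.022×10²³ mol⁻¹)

Photon energy at 365 nm: hc/λ = (6.626×10⁻³⁴)(2.998×10⁸)/(365×10⁻⁹) = 5.442×10⁻¹⁹ J.
Energy delivered: (4.71 mW)(2940 s) = 13.85 J.
Photons incident: 13.85 / 5.442×10⁻¹⁹ = 2.545×10¹⁹, i.e. 2.545×10¹⁹/6.022×10²³ = 4.226×10⁻⁵ mol.
Fraction absorbed: 1 − 49.2/100 = 0.5080.
Photons absorbed: 0.5080 × 4.226×10⁻⁵ = 2.147×10⁻⁵ mol.
Product: Φ × n_abs = 0.256 × 2.147×10⁻⁵ = 5.496×10⁻⁶ mol.
Mass: 5.496×10⁻⁶ × 356.5 = 0.001959 g = 1.96 mg.

1.96 mg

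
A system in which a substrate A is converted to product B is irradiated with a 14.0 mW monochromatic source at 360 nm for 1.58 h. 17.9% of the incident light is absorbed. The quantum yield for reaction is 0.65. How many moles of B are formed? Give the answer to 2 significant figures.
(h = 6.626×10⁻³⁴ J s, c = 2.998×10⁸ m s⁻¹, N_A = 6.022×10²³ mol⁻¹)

2.8×10⁻⁵ mol

Photon energy at 360 nm: hc/λ = (6.626×10⁻³⁴)(2.998×10⁸)/(360×10⁻⁹) = 5.518×10⁻¹⁹ J.
Energy delivered: (14.0 mW)(5688 s) = 79.63 J.
Photons incident: 79.63 / 5.518×10⁻¹⁹ = 1.443×10²⁰, i.e. 1.443×10²⁰/6.022×10²³ = 2.396×10⁻⁴ mol.
Photons absorbed: 0.179 × 2.396×10⁻⁴ = 4.289×10⁻⁵ mol.
Product: Φ × n_abs = 0.65 × 4.289×10⁻⁵ = 2.788×10⁻⁵ mol.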